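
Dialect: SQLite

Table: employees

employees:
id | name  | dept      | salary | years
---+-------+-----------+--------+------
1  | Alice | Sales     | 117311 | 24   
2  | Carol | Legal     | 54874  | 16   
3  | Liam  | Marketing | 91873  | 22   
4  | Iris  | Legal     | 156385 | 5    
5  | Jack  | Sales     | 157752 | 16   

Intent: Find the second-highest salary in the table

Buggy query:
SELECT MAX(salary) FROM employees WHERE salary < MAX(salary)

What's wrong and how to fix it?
Bug: The inner MAX is an aggregate inside WHERE, which is not allowed

Fix: Put the inner MAX in a scalar subquery

Corrected query:
SELECT MAX(salary) FROM employees WHERE salary < (SELECT MAX(salary) FROM employees)

Result:
MAX(salary)
-----------
156385     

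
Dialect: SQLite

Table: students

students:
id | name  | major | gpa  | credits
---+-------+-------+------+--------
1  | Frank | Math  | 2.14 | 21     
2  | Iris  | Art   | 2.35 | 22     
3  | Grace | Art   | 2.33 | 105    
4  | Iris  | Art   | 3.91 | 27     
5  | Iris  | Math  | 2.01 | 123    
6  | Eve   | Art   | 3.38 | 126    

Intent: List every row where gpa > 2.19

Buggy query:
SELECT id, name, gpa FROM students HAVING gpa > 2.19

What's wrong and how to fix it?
Bug: HAVING filters the output of aggregation, but this query has no GROUP BY and no aggregate functions, so SQLite rejects it (HAVING clause on a non-aggregate query); the condition here is per row

Fix: Use WHERE for row-level filtering

Corrected query:
SELECT id, name, gpa FROM students WHERE gpa > 2.19

Result:
id | name  | gpa 
---+-------+-----
2  | Iris  | 2.35
3  | Grace | 2.33
4  | Iris  | 3.91
6  | Eve   | 3.38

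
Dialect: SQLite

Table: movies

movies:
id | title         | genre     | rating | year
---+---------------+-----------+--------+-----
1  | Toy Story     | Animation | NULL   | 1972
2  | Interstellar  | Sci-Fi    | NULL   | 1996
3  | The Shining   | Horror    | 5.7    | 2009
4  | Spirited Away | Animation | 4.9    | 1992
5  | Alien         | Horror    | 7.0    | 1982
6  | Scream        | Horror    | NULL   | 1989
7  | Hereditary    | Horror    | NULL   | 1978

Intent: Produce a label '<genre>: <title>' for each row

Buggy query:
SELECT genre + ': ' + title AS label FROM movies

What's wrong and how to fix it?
Bug: SQLite uses || for string concatenation; + coerces text to numbers (yielding 0)

Fix: Replace + with || to concatenate text

Corrected query:
SELECT genre || ': ' || title AS label FROM movies

Result:
label                   
------------------------
Animation: Toy Story    
Sci-Fi: Interstellar    
Horror: The Shining     
Animation: Spirited Away
Horror: Alien           
Horror: Scream          
Horror: Hereditary      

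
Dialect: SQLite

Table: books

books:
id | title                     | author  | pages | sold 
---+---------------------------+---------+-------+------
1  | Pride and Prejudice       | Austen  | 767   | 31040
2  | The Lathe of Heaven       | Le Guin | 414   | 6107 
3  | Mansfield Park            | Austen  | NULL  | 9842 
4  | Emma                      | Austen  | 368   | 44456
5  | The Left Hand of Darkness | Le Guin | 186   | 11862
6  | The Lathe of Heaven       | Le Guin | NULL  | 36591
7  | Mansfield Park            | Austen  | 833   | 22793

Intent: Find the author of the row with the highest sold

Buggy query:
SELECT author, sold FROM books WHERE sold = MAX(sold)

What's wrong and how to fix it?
Bug: WHERE is evaluated per row; an aggregate over the whole table isn't defined there

Fix: Use a subquery: WHERE sold = (SELECT MAX(sold) FROM books)

Corrected query:
SELECT author, sold FROM books WHERE sold = (SELECT MAX(sold) FROM books)

Result:
author | sold 
-------+------
Austen | 44456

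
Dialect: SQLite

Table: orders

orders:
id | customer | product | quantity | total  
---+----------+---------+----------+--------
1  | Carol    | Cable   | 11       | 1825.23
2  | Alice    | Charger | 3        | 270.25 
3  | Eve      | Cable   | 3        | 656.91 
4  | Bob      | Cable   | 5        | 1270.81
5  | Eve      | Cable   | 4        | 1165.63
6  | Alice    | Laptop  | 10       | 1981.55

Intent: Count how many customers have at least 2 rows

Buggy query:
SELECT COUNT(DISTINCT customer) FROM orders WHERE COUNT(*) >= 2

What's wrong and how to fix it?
Bug: WHERE filters individual rows, not groups, so a group-level COUNT is invalid there

Fix: Group first with HAVING COUNT(*) >= 2, then COUNT the resulting groups

Corrected query:
SELECT COUNT(*) FROM (SELECT customer FROM orders GROUP BY customer HAVING COUNT(*) >= 2)

Result:
COUNT(*)
--------
2       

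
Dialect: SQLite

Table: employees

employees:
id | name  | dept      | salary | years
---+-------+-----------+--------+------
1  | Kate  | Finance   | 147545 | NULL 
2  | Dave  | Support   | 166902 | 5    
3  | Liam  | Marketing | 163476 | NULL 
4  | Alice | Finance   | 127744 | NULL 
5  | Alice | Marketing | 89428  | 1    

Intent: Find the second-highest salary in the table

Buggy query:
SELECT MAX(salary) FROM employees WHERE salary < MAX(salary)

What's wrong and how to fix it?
Bug: The inner MAX is an aggregate inside WHERE, which is not allowed

Fix: Put the inner MAX in a scalar subquery

Corrected query:
SELECT MAX(salary) FROM employees WHERE salary < (SELECT MAX(salary) FROM employees)

Result:
MAX(salary)
-----------
163476     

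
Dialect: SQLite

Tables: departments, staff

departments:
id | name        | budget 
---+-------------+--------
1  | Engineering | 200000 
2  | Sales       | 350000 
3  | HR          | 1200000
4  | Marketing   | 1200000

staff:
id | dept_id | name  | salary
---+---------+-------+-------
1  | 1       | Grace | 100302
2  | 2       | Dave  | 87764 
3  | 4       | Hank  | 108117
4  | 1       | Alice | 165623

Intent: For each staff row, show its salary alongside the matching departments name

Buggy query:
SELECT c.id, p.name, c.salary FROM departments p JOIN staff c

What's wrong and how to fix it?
Bug: Missing join condition: each staff row is matched to all departments rows instead of just its own

Fix: Specify the join condition linking the foreign key to the parent id

Corrected query:
SELECT c.id, p.name, c.salary FROM departments p JOIN staff c ON c.dept_id = p.id

Result:
id | name        | salary
---+-------------+-------
1  | Engineering | 100302
2  | Sales       | 87764 
3  | Marketing   | 108117
4  | Engineering | 165623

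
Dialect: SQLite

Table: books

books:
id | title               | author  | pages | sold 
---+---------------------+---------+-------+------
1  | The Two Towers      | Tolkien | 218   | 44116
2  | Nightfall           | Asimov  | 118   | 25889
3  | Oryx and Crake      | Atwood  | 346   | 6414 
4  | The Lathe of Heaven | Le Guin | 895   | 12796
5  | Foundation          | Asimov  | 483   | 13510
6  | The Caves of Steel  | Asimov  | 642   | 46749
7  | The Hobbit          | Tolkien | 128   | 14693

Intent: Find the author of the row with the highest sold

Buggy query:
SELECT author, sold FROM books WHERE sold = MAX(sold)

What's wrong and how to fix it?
Bug: MAX(sold) is an aggregate and cannot be used directly in WHERE

Fix: Use a subquery: WHERE sold = (SELECT MAX(sold) FROM books)

Corrected query:
SELECT author, sold FROM books WHERE sold = (SELECT MAX(sold) FROM books)

Result:
author | sold 
-------+------
Asimov | 46749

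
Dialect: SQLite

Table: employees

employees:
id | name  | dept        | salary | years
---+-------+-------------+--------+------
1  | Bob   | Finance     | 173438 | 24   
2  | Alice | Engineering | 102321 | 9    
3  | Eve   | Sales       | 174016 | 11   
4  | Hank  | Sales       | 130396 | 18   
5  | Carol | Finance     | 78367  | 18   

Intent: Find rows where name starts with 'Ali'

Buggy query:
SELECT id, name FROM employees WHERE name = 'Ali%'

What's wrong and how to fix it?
Bug: Wildcards only work with LIKE; '=' treats '%' as a literal character

Fix: Replace '=' with LIKE so 'Ali%' is treated as a pattern

Corrected query:
SELECT id, name FROM employees WHERE name LIKE 'Ali%'

Result:
id | name 
---+------
2  | Alice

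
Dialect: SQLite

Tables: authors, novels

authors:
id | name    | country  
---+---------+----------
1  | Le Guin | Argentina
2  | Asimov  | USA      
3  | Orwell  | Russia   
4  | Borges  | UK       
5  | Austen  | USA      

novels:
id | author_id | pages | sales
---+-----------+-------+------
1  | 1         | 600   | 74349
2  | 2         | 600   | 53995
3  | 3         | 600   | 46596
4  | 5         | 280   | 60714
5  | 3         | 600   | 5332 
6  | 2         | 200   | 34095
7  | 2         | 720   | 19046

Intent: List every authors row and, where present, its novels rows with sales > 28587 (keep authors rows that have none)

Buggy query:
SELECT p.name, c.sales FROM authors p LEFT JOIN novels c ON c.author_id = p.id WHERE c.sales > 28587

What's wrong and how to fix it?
Bug: A WHERE condition on the right-hand table after LEFT JOIN drops unmatched parents

Fix: Move the right-table condition into the ON clause so unmatched parents are kept

Corrected query:
SELECT p.name, c.sales FROM authors p LEFT JOIN novels c ON c.author_id = p.id AND c.sales > 28587

Result:
name    | sales
--------+------
Le Guin | 74349
Asimov  | 34095
Asimov  | 53995
Orwell  | 46596
Borges  | NULL 
Austen  | 60714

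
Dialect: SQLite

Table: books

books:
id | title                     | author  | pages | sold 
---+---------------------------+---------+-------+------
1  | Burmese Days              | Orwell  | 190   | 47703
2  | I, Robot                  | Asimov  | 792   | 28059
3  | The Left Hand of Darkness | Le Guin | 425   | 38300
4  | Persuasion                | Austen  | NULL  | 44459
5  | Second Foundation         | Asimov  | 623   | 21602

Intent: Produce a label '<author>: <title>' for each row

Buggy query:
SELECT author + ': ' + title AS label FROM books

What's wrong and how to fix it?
Bug: SQLite uses || for string concatenation; + coerces text to numbers (yielding 0)

Fix: Replace + with || to concatenate text

Corrected query:
SELECT author || ': ' || title AS label FROM books

Result:
label                             
----------------------------------
Orwell: Burmese Days              
Asimov: I, Robot                  
Le Guin: The Left Hand of Darkness
Austen: Persuasion                
Asimov: Second Foundation         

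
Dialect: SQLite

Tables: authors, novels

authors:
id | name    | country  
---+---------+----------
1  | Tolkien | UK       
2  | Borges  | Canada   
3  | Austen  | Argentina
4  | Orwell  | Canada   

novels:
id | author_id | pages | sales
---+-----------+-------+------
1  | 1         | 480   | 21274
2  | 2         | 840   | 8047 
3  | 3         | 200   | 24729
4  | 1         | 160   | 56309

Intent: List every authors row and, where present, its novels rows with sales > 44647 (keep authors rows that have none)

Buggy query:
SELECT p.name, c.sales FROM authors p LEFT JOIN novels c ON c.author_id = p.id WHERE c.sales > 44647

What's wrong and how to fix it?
Bug: Filtering c.sales in WHERE discards the NULL rows produced by LEFT JOIN, turning it into an inner join

Fix: Put 'c.sales > 44647' in the JOIN's ON clause instead of WHERE

Corrected query:
SELECT p.name, c.sales FROM authors p LEFT JOIN novels c ON c.author_id = p.id AND c.sales > 44647

Result:
name    | sales
--------+------
Tolkien | 56309
Borges  | NULL 
Austen  | NULL 
Orwell  | NULL 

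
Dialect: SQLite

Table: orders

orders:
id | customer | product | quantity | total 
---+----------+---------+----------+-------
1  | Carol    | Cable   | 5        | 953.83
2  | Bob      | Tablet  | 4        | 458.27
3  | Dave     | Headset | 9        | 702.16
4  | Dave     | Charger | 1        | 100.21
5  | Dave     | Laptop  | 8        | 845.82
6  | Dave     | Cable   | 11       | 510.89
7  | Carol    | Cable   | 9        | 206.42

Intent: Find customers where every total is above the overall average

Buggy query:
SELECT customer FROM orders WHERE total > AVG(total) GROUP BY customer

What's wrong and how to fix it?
Bug: WHERE evaluates per row before aggregation, so AVG() is unavailable

Fix: Use a subquery for AVG and a HAVING MIN(...) filter so the condition holds for every row in the group

Corrected query:
SELECT customer FROM orders GROUP BY customer HAVING MIN(total) > (SELECT AVG(total) FROM orders)

Result:
(no rows)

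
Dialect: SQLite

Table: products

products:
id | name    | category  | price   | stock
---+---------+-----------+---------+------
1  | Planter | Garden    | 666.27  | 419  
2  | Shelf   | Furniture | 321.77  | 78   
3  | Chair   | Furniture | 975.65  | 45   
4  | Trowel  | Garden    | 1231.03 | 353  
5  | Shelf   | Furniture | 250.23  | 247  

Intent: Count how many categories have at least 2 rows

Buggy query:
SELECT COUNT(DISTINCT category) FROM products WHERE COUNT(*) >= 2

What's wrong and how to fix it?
Bug: COUNT(*) cannot appear in WHERE; the per-group count doesn't exist yet

Fix: Use a subquery that GROUPs and filters with HAVING, then count its rows

Corrected query:
SELECT COUNT(*) FROM (SELECT category FROM products GROUP BY category HAVING COUNT(*) >= 2)

Result:
COUNT(*)
--------
2       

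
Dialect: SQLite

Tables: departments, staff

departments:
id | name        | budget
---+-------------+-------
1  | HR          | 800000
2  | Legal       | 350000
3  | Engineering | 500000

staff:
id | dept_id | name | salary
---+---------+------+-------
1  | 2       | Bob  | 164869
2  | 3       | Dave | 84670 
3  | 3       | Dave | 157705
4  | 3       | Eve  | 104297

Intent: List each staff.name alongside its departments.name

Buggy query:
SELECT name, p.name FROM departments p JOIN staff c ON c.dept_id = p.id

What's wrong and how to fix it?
Bug: Both tables have a 'name' column; the unqualified reference is ambiguous

Fix: Qualify the column with its table alias (c.name)

Corrected query:
SELECT c.name, p.name FROM departments p JOIN staff c ON c.dept_id = p.id

Result:
name | name       
-----+------------
Bob  | Legal      
Dave | Engineering
Dave | Engineering
Eve  | Engineering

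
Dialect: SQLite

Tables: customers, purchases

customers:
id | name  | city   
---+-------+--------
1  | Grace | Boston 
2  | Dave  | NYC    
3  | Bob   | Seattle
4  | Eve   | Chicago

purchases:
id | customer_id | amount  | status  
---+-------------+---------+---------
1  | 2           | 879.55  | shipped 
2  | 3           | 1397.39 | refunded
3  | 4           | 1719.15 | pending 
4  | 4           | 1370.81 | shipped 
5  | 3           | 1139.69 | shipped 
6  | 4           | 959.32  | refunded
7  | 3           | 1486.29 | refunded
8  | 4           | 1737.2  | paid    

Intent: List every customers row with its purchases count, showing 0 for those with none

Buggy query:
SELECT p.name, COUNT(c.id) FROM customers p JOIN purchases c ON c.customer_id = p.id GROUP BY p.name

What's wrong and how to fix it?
Bug: INNER JOIN drops customers rows that have no matching purchases rows

Fix: Use LEFT JOIN so parents without children still appear (COUNT(c.id) gives 0)

Corrected query:
SELECT p.name, COUNT(c.id) FROM customers p LEFT JOIN purchases c ON c.customer_id = p.id GROUP BY p.name

Result:
name  | COUNT(c.id)
------+------------
Bob   | 3          
Dave  | 1          
Eve   | 4          
Grace | 0          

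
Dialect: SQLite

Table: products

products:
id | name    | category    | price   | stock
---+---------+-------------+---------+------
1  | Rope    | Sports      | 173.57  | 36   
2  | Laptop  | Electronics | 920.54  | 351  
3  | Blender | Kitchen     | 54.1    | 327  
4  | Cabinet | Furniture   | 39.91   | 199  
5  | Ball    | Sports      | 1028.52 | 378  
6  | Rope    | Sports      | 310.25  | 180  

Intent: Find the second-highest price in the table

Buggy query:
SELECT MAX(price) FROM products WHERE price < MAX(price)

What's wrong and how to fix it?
Bug: MAX(price) on the right of the comparison is an aggregate-in-WHERE error

Fix: Compute the overall MAX in a subquery, then take MAX of rows below it

Corrected query:
SELECT MAX(price) FROM products WHERE price < (SELECT MAX(price) FROM products)

Result:
MAX(price)
----------
920.54    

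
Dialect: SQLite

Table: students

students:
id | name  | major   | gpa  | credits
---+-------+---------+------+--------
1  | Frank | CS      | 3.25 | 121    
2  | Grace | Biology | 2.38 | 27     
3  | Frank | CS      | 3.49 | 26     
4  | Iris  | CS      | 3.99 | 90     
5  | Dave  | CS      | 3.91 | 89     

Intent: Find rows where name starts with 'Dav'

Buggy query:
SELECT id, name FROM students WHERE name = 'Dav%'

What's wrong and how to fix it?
Bug: Wildcards only work with LIKE; '=' treats '%' as a literal character

Fix: Replace '=' with LIKE so 'Dav%' is treated as a pattern

Corrected query:
SELECT id, name FROM students WHERE name LIKE 'Dav%'

Result:
id | name
---+-----
5  | Dave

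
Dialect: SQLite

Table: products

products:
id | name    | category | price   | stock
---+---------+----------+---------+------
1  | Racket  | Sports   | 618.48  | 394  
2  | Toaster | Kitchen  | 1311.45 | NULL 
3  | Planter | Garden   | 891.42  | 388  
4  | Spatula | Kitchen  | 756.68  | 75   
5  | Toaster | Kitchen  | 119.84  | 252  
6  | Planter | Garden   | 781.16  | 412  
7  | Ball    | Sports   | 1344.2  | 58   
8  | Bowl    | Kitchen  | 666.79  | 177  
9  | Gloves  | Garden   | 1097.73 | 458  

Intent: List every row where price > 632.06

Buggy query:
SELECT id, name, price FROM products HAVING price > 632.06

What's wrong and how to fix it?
Bug: HAVING filters the output of aggregation, but this query has no GROUP BY and no aggregate functions, so SQLite rejects it (HAVING clause on a non-aggregate query); the condition here is per row

Fix: Replace HAVING with WHERE since the condition applies to individual rows

Corrected query:
SELECT id, name, price FROM products WHERE price > 632.06

Result:
id | name    | price  
---+---------+--------
2  | Toaster | 1311.45
3  | Planter | 891.42 
4  | Spatula | 756.68 
6  | Planter | 781.16 
7  | Ball    | 1344.2 
8  | Bowl    | 666.79 
9  | Gloves  | 1097.73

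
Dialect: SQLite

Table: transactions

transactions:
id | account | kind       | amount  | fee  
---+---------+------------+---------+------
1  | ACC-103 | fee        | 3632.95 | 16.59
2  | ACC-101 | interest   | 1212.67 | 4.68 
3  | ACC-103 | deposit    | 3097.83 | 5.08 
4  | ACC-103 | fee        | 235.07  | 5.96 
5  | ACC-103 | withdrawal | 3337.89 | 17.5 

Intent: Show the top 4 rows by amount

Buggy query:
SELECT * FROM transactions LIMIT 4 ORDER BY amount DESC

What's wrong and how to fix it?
Bug: LIMIT must come after ORDER BY

Fix: Swap the clauses: ORDER BY first, then LIMIT

Corrected query:
SELECT * FROM transactions ORDER BY amount DESC LIMIT 4

Result:
id | account | kind       | amount  | fee  
---+---------+------------+---------+------
1  | ACC-103 | fee        | 3632.95 | 16.59
5  | ACC-103 | withdrawal | 3337.89 | 17.5 
3  | ACC-103 | deposit    | 3097.83 | 5.08 
2  | ACC-101 | interest   | 1212.67 | 4.68 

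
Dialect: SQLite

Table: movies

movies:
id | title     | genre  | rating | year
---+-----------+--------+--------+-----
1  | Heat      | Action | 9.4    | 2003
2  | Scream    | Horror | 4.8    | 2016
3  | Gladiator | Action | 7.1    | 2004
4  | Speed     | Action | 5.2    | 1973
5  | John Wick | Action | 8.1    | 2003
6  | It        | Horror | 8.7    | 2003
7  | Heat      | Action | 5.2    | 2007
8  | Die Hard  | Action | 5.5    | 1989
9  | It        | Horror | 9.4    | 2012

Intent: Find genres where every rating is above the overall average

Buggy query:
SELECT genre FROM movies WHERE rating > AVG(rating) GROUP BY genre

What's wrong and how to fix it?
Bug: WHERE evaluates per row before aggregation, so AVG() is unavailable

Fix: Compute the overall average in a scalar subquery and compare each group's MIN against it in HAVING

Corrected query:
SELECT genre FROM movies GROUP BY genre HAVING MIN(rating) > (SELECT AVG(rating) FROM movies)

Result:
(no rows)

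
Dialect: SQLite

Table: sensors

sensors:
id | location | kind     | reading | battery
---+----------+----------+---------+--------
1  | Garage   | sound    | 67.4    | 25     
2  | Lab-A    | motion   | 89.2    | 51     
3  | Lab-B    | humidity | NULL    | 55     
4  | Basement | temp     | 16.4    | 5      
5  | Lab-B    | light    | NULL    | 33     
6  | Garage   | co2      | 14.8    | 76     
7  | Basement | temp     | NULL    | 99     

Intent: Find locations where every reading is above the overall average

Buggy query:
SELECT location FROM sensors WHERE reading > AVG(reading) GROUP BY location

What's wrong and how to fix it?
Bug: WHERE evaluates per row before aggregation, so AVG() is unavailable

Fix: Compute the overall average in a scalar subquery and compare each group's MIN against it in HAVING

Corrected query:
SELECT location FROM sensors GROUP BY location HAVING MIN(reading) > (SELECT AVG(reading) FROM sensors)

Result:
location
--------
Lab-A   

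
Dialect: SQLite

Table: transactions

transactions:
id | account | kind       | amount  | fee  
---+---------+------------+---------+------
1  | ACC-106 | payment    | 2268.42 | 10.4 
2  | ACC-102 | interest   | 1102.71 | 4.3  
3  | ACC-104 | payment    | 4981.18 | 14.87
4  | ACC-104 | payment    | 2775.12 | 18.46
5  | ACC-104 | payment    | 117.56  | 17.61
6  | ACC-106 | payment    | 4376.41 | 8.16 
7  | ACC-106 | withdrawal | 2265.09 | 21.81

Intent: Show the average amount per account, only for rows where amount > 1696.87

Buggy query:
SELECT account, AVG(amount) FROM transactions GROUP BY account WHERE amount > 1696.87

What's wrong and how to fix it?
Bug: WHERE cannot follow GROUP BY

Fix: Place WHERE between FROM and GROUP BY

Corrected query:
SELECT account, AVG(amount) FROM transactions WHERE amount > 1696.87 GROUP BY account

Result:
account | AVG(amount)
--------+------------
ACC-104 | 3878.15    
ACC-106 | 2969.973333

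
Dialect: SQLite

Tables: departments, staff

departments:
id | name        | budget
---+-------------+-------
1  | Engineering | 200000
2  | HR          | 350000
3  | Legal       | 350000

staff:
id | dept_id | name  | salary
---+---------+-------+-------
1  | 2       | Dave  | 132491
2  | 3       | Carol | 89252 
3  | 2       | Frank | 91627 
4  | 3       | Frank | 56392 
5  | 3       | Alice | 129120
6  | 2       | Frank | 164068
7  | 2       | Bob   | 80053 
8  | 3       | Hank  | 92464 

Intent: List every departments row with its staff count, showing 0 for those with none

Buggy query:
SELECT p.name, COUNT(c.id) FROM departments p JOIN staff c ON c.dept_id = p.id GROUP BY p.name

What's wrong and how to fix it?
Bug: INNER JOIN drops departments rows that have no matching staff rows

Fix: Switch to LEFT JOIN to retain unmatched parent rows

Corrected query:
SELECT p.name, COUNT(c.id) FROM departments p LEFT JOIN staff c ON c.dept_id = p.id GROUP BY p.name

Result:
name        | COUNT(c.id)
------------+------------
Engineering | 0          
HR          | 4          
Legal       | 4          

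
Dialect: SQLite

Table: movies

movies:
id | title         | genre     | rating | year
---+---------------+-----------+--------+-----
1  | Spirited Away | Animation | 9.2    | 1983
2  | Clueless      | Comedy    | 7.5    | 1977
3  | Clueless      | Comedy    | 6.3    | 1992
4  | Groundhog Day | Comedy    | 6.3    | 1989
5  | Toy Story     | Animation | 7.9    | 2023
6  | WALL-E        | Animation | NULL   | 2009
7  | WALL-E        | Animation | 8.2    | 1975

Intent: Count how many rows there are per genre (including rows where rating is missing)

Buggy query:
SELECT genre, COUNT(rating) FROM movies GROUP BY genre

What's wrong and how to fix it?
Bug: COUNT(rating) skips NULLs, so groups with missing rating are undercounted

Fix: Use COUNT(*) to count all rows regardless of NULL

Corrected query:
SELECT genre, COUNT(*) FROM movies GROUP BY genre

Result:
genre     | COUNT(*)
----------+---------
Animation | 4       
Comedy    | 3       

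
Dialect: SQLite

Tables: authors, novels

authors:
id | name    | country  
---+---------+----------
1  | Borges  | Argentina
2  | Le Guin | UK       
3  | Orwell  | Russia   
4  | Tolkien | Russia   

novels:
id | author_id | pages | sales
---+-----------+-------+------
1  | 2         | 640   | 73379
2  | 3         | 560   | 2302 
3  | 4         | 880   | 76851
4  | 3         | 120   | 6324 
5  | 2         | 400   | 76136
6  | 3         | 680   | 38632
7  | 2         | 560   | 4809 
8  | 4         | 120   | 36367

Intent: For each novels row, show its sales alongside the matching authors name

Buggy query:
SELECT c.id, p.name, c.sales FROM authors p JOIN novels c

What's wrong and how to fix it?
Bug: Missing join condition: each novels row is matched to all authors rows instead of just its own

Fix: Specify the join condition linking the foreign key to the parent id

Corrected query:
SELECT c.id, p.name, c.sales FROM authors p JOIN novels c ON c.author_id = p.id

Result:
id | name    | sales
---+---------+------
1  | Le Guin | 73379
2  | Orwell  | 2302 
3  | Tolkien | 76851
4  | Orwell  | 6324 
5  | Le Guin | 76136
6  | Orwell  | 38632
7  | Le Guin | 4809 
8  | Tolkien | 36367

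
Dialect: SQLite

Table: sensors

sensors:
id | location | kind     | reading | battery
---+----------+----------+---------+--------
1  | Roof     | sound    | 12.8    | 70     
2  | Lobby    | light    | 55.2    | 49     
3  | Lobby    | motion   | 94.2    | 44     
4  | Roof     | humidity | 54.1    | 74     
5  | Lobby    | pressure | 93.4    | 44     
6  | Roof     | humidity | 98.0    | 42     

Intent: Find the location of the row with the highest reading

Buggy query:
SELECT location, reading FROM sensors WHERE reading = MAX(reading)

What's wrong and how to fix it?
Bug: MAX(reading) is an aggregate and cannot be used directly in WHERE

Fix: Use a subquery: WHERE reading = (SELECT MAX(reading) FROM sensors)

Corrected query:
SELECT location, reading FROM sensors WHERE reading = (SELECT MAX(reading) FROM sensors)

Result:
location | reading
---------+--------
Roof     | 98     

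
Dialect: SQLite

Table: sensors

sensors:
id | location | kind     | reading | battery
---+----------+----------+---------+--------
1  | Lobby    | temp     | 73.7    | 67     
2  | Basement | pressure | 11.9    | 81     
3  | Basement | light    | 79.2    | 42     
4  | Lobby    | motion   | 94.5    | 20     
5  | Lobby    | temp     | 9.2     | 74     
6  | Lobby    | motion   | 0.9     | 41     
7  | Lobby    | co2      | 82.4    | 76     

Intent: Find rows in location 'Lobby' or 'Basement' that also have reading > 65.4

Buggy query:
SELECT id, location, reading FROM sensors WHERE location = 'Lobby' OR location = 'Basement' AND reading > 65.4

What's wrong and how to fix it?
Bug: Without parentheses, AND is evaluated before OR, so the reading filter only applies to the 'Basement' branch

Fix: Group the OR with parentheses (or use IN), then AND the threshold

Corrected query:
SELECT id, location, reading FROM sensors WHERE (location = 'Lobby' OR location = 'Basement') AND reading > 65.4

Result:
id | location | reading
---+----------+--------
1  | Lobby    | 73.7   
3  | Basement | 79.2   
4  | Lobby    | 94.5   
7  | Lobby    | 82.4   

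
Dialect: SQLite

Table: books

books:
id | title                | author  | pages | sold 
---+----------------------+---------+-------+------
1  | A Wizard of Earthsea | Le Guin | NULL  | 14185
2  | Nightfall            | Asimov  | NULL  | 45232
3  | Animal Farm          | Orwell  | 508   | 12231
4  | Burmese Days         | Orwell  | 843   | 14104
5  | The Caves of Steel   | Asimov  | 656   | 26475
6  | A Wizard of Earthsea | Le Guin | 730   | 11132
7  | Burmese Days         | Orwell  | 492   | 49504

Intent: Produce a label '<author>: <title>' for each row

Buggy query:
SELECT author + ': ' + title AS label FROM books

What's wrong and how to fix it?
Bug: '+' is numeric addition; on text columns SQLite converts them to 0 instead of concatenating

Fix: Use the || operator for string concatenation

Corrected query:
SELECT author || ': ' || title AS label FROM books

Result:
label                        
-----------------------------
Le Guin: A Wizard of Earthsea
Asimov: Nightfall            
Orwell: Animal Farm          
Orwell: Burmese Days         
Asimov: The Caves of Steel   
Le Guin: A Wizard of Earthsea
Orwell: Burmese Days         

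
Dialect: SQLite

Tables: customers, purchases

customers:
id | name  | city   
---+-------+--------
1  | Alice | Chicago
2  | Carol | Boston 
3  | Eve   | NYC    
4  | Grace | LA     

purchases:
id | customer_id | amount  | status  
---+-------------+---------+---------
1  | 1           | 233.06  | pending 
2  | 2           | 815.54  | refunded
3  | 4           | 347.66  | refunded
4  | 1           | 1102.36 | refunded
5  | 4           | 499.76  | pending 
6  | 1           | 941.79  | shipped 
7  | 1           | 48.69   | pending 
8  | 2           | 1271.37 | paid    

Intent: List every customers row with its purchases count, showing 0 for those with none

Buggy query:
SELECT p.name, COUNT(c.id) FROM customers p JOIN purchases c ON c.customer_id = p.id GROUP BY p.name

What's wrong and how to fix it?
Bug: INNER JOIN drops customers rows that have no matching purchases rows

Fix: Switch to LEFT JOIN to retain unmatched parent rows

Corrected query:
SELECT p.name, COUNT(c.id) FROM customers p LEFT JOIN purchases c ON c.customer_id = p.id GROUP BY p.name

Result:
name  | COUNT(c.id)
------+------------
Alice | 4          
Carol | 2          
Eve   | 0          
Grace | 2          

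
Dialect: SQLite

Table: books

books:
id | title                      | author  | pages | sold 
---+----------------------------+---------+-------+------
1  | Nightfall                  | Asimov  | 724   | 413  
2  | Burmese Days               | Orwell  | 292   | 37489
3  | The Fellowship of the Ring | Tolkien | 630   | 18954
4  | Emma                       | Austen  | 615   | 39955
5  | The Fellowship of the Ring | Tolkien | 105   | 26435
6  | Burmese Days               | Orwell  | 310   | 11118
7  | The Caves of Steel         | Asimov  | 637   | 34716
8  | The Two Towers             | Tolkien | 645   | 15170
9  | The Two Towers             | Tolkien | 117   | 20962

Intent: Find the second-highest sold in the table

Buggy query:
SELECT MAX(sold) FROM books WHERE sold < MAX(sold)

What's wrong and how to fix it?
Bug: MAX(sold) on the right of the comparison is an aggregate-in-WHERE error

Fix: Put the inner MAX in a scalar subquery

Corrected query:
SELECT MAX(sold) FROM books WHERE sold < (SELECT MAX(sold) FROM books)

Result:
MAX(sold)
---------
37489    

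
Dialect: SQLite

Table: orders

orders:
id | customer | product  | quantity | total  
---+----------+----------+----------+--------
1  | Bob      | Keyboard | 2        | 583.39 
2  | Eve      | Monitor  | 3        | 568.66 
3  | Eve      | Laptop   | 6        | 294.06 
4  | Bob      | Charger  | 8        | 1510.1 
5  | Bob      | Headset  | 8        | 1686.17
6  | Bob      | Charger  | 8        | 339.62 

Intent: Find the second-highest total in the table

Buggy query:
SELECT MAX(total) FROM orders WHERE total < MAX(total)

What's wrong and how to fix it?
Bug: MAX(total) on the right of the comparison is an aggregate-in-WHERE error

Fix: Put the inner MAX in a scalar subquery

Corrected query:
SELECT MAX(total) FROM orders WHERE total < (SELECT MAX(total) FROM orders)

Result:
MAX(total)
----------
1510.1    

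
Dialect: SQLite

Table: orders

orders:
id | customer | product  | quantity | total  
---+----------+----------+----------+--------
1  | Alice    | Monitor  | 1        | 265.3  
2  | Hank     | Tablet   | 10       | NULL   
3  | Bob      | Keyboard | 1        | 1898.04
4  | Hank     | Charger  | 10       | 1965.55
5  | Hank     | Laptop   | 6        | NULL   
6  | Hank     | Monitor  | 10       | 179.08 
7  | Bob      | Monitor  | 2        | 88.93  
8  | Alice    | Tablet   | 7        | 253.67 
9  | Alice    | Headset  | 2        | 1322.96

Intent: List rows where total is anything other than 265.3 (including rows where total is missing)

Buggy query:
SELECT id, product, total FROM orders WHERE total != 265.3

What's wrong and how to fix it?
Bug: Inequality against NULL is unknown, not true; rows with NULL are dropped

Fix: Handle NULL separately with IS NULL alongside the inequality

Corrected query:
SELECT id, product, total FROM orders WHERE total != 265.3 OR total IS NULL

Result:
id | product  | total  
---+----------+--------
2  | Tablet   | NULL   
3  | Keyboard | 1898.04
4  | Charger  | 1965.55
5  | Laptop   | NULL   
6  | Monitor  | 179.08 
7  | Monitor  | 88.93  
8  | Tablet   | 253.67 
9  | Headset  | 1322.96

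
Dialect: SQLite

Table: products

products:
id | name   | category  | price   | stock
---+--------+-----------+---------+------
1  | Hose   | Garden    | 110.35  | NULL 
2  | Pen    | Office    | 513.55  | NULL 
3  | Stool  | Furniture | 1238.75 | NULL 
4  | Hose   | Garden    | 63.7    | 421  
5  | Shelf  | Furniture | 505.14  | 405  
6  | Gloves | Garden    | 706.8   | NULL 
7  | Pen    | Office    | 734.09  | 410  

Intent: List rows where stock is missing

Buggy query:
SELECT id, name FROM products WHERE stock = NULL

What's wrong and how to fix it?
Bug: Comparing to NULL with '=' never matches; NULL = NULL is unknown, not true

Fix: Replace '= NULL' with 'IS NULL'

Corrected query:
SELECT id, name FROM products WHERE stock IS NULL

Result:
id | name  
---+-------
1  | Hose  
2  | Pen   
3  | Stool 
6  | Gloves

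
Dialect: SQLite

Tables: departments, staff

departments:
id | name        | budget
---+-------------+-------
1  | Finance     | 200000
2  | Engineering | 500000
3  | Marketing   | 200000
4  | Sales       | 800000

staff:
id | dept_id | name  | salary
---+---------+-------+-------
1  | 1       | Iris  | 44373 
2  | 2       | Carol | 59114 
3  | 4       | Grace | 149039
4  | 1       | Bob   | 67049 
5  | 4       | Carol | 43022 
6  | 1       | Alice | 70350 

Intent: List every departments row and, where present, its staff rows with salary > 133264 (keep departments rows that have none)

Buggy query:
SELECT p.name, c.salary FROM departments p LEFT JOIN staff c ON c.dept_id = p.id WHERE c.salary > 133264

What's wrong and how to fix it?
Bug: Filtering c.salary in WHERE discards the NULL rows produced by LEFT JOIN, turning it into an inner join

Fix: Move the right-table condition into the ON clause so unmatched parents are kept

Corrected query:
SELECT p.name, c.salary FROM departments p LEFT JOIN staff c ON c.dept_id = p.id AND c.salary > 133264

Result:
name        | salary
------------+-------
Finance     | NULL  
Engineering | NULL  
Marketing   | NULL  
Sales       | 149039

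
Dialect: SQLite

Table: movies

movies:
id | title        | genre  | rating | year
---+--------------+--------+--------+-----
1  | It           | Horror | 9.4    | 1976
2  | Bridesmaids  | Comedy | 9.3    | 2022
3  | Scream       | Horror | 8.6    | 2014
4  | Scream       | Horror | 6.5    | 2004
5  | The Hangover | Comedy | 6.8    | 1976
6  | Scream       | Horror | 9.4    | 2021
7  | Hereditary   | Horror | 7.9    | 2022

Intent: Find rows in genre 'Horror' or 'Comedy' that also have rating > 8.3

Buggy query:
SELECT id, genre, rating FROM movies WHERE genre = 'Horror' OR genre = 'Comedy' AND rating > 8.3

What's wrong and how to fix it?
Bug: Without parentheses, AND is evaluated before OR, so the rating filter only applies to the 'Comedy' branch

Fix: Add parentheses around the OR so the AND applies to both alternatives

Corrected query:
SELECT id, genre, rating FROM movies WHERE (genre = 'Horror' OR genre = 'Comedy') AND rating > 8.3

Result:
id | genre  | rating
---+--------+-------
1  | Horror | 9.4   
2  | Comedy | 9.3   
3  | Horror | 8.6   
6  | Horror | 9.4   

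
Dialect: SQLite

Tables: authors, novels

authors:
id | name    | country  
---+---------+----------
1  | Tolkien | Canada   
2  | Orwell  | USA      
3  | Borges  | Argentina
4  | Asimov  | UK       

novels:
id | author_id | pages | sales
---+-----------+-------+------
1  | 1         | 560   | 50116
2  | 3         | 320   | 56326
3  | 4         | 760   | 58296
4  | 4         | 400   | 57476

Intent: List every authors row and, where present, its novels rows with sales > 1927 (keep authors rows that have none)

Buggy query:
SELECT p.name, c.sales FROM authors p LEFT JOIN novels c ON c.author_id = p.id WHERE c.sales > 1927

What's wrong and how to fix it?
Bug: A WHERE condition on the right-hand table after LEFT JOIN drops unmatched parents

Fix: Move the right-table condition into the ON clause so unmatched parents are kept

Corrected query:
SELECT p.name, c.sales FROM authors p LEFT JOIN novels c ON c.author_id = p.id AND c.sales > 1927

Result:
name    | sales
--------+------
Tolkien | 50116
Orwell  | NULL 
Borges  | 56326
Asimov  | 57476
Asimov  | 58296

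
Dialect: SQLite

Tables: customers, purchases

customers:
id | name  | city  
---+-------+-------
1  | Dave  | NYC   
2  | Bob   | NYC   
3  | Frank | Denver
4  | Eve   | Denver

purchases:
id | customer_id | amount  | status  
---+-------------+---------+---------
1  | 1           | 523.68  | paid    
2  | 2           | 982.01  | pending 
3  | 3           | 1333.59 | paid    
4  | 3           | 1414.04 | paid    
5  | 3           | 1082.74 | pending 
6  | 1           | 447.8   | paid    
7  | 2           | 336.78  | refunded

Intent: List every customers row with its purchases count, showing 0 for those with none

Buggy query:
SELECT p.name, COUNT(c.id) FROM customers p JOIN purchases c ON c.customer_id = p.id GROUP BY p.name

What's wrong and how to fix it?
Bug: An inner join excludes parents with zero children

Fix: Switch to LEFT JOIN to retain unmatched parent rows

Corrected query:
SELECT p.name, COUNT(c.id) FROM customers p LEFT JOIN purchases c ON c.customer_id = p.id GROUP BY p.name

Result:
name  | COUNT(c.id)
------+------------
Bob   | 2          
Dave  | 2          
Eve   | 0          
Frank | 3          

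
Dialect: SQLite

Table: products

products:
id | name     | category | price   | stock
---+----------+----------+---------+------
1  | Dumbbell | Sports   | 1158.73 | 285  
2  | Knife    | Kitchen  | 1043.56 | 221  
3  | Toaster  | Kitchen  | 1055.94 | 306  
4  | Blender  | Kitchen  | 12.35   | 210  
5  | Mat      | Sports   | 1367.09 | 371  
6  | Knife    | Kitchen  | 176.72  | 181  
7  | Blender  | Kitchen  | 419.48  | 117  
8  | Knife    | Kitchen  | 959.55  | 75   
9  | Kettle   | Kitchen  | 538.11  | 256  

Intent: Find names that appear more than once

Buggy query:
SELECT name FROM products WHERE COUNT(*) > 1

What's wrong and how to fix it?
Bug: COUNT(*) is an aggregate and cannot be used in WHERE

Fix: Group first, then use HAVING for the count condition

Corrected query:
SELECT name FROM products GROUP BY name HAVING COUNT(*) > 1

Result:
name   
-------
Blender
Knife  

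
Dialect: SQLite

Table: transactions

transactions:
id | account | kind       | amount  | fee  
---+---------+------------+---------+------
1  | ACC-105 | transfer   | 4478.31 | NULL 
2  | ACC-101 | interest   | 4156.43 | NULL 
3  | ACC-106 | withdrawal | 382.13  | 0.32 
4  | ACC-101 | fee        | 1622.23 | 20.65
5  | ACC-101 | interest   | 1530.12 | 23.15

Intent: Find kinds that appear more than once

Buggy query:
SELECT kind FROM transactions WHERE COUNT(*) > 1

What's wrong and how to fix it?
Bug: COUNT(*) is an aggregate and cannot be used in WHERE

Fix: GROUP BY kind, then filter groups with HAVING COUNT(*) > 1

Corrected query:
SELECT kind FROM transactions GROUP BY kind HAVING COUNT(*) > 1

Result:
kind    
--------
interest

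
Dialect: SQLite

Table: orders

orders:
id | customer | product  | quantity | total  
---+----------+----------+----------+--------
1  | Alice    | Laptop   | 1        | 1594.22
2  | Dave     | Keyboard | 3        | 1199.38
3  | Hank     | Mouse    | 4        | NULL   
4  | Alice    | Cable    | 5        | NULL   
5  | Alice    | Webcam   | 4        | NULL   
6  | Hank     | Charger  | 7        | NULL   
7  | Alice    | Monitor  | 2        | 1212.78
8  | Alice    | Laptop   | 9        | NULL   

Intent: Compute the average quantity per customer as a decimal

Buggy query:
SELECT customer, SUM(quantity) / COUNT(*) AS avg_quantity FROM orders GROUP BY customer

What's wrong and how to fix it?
Bug: Both operands are integers, so '/' performs integer division and truncates

Fix: Multiply by 1.0 (or CAST to REAL) to force floating-point division

Corrected query:
SELECT customer, SUM(quantity) * 1.0 / COUNT(*) AS avg_quantity FROM orders GROUP BY customer

Result:
customer | avg_quantity
---------+-------------
Alice    | 4.2         
Dave     | 3           
Hank     | 5.5         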